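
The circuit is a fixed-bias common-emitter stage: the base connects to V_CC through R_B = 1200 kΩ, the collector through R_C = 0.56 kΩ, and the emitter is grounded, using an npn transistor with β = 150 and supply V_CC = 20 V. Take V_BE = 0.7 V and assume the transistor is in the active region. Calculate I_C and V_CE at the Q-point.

Base loop: V_CC = I_B·R_B + V_BE, so I_B = (20 − 0.7)/1200 kΩ = 0.0161 mA.
In the active region I_C = β·I_B = 150 × 0.0161 = 2.41 mA.
Collector loop: V_CE = V_CC − I_C·R_C = 20 − 2.41×0.56 = 18.6 V.
Since V_CE = 18.6 V > V_CE(sat) ≈ 0.2 V, the transistor is in the active region as assumed.

I_C ≈ 2.4 mA, V_CE ≈ 19 V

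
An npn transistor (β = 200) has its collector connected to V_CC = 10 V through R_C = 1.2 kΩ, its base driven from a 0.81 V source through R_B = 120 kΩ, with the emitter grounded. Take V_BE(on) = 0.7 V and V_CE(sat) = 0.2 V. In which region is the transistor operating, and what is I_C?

Assume active. Base-emitter loop: I_B = (V_BB − V_BE)/R_B = (0.81 − 0.7)/120 = 0.000917 mA.
I_C = β·I_B = 200×0.000917 = 0.183 mA.
V_CE = V_CC − I_C·R_C = 10 − 0.183×1.2 = 9.78 V > V_CE(sat), so the active-region assumption holds.

active; I_C ≈ 0.18 mA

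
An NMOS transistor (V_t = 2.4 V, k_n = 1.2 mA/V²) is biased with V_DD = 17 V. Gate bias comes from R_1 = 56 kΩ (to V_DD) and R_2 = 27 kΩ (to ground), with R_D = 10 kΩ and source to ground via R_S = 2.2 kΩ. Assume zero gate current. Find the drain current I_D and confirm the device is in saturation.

V_G = V_DD·R_2/(R_1+R_2) = 17×27/83 = 5.53 V.
Assume saturation: I_D = (k_n/2)(V_GS − V_t)² with V_GS = V_G − I_D·R_S = 5.53 − 2.2·I_D.
Substituting gives 2.9·I_D² − 9.26·I_D + 5.88 = 0, with roots I_D = 0.874 or 2.32 mA.
The root I_D = 2.32 mA gives V_GS = 0.435 V ≤ V_t, so take I_D = 0.874 mA.
Then V_GS = 3.61 V and V_DS = V_DD − I_D(R_D+R_S) = 17 − 0.874×12.2 = 6.34 V.
Saturation requires V_DS ≥ V_GS − V_t = 1.21 V; 6.34 ≥ 1.21 ✓.

I_D ≈ 0.87 mA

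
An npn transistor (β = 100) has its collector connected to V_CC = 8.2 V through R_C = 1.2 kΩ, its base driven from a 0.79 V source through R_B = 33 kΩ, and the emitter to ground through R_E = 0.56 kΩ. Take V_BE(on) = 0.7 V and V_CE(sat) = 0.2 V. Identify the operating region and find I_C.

Assume active. Base-emitter loop: I_B = (V_BB − V_BE)/(R_B + (β+1)R_E) = (0.79 − 0.7)/(33 + 101×0.56) = 0.001 mA.
I_C = β·I_B = 100×0.001 = 0.1 mA.
V_CE = V_CC − I_C·R_C − I_E·R_E = 8.2 − 0.1×1.2 − 0.101×0.56 = 8.02 V > V_CE(sat), so the active-region assumption holds.

active; I_C ≈ 0.1 mA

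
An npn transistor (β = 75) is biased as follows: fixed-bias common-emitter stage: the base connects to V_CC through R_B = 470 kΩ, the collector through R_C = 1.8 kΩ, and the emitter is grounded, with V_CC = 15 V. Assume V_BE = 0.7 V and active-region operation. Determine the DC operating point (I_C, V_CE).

Base loop: V_CC = I_B·R_B + V_BE, so I_B = (15 − 0.7)/470 kΩ = 0.0304 mA.
In the active region I_C = β·I_B = 75 × 0.0304 = 2.28 mA.
Collector loop: V_CE = V_CC − I_C·R_C = 15 − 2.28×1.8 = 10.9 V.
Since V_CE = 10.9 V > V_CE(sat) ≈ 0.2 V, the transistor is in the active region as assumed.

I_C ≈ 2.3 mA, V_CE ≈ 11 V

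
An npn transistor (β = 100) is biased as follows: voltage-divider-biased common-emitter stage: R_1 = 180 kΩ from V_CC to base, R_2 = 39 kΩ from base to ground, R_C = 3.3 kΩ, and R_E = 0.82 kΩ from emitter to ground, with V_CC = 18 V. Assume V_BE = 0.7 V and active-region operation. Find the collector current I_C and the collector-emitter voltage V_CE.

Thevenize the base divider: V_Th = V_CC·R_2/(R_1+R_2) = 18×39/219 = 3.21 V, R_Th = R_1‖R_2 = 32.1 kΩ.
Base-emitter loop: V_Th = I_B·R_Th + V_BE + (β+1)I_B·R_E, so I_B = (3.21 − 0.7) / (32.1 + 101×0.82) = 0.0218 mA.
I_C = β·I_B = 100×0.0218 = 2.18 mA, and I_E = (β+1)I_B = 2.2 mA.
V_CE = V_CC − I_C·R_C − I_E·R_E = 18 − 2.18×3.3 − 2.2×0.82 = 9 V.
V_CE = 9 V > 0.2 V confirms active-region operation.

I_C ≈ 2.2 mA, V_CE ≈ 9 V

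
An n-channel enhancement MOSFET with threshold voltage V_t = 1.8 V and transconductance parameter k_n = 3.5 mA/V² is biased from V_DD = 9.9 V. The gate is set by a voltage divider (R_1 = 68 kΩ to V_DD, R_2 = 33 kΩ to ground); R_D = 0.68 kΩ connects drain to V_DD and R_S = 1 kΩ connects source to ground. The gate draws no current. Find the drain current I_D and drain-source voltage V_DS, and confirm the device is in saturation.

V_G = V_DD·R_2/(R_1+R_2) = 9.9×33/101 = 3.23 V.
Assume saturation: I_D = (k_n/2)(V_GS − V_t)² with V_GS = V_G − I_D·R_S = 3.23 − 1·I_D.
Substituting gives 1.75·I_D² − 6.02·I_D + 3.6 = 0, with roots I_D = 0.771 or 2.67 mA.
The root I_D = 2.67 mA gives V_GS = 0.565 V ≤ V_t, so take I_D = 0.771 mA.
Then V_GS = 2.46 V and V_DS = V_DD − I_D(R_D+R_S) = 9.9 − 0.771×1.68 = 8.6 V.
Saturation requires V_DS ≥ V_GS − V_t = 0.664 V; 8.6 ≥ 0.664 ✓.

I_D ≈ 0.77 mA, V_DS ≈ 8.6 V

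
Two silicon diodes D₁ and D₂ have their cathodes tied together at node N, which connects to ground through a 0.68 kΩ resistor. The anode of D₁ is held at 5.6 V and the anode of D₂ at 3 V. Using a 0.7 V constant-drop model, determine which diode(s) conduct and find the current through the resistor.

Assume both conduct. Then node N would need to be at both 5.6−0.7 = 4.9 V and 3−0.7 = 2.3 V, which is impossible.
Assume only D₁ conducts: V_N = 5.6 − 0.7 = 4.9 V, so I_R = 4.9/0.68 = 7.21 mA.
Check D₂: its anode-to-cathode voltage is 3 − 4.9 = -1.9 V < 0.7 V, so it is off. The assumption is consistent.

Only D₁ conducts; I_R ≈ 7.2 mA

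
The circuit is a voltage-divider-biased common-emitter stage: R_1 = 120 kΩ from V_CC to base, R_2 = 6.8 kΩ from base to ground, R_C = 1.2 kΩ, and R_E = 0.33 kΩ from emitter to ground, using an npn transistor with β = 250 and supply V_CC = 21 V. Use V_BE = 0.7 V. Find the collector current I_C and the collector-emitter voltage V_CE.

I_C ≈ 1.2 mA, V_CE ≈ 19 V

Thevenize the base divider: V_Th = V_CC·R_2/(R_1+R_2) = 21×6.8/127 = 1.13 V, R_Th = R_1‖R_2 = 6.44 kΩ.
Base-emitter loop: V_Th = I_B·R_Th + V_BE + (β+1)I_B·R_E, so I_B = (1.13 − 0.7) / (6.44 + 251×0.33) = 0.00477 mA.
I_C = β·I_B = 250×0.00477 = 1.19 mA, and I_E = (β+1)I_B = 1.2 mA.
V_CE = V_CC − I_C·R_C − I_E·R_E = 21 − 1.19×1.2 − 1.2×0.33 = 19.2 V.
V_CE = 19.2 V > 0.2 V confirms active-region operation.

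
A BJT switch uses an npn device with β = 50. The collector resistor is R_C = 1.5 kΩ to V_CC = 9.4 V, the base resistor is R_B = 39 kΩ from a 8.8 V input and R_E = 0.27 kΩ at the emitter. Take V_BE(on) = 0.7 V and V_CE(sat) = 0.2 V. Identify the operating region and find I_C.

saturation; I_C ≈ 5.2 mA

Assume active: I_B = (8.8 − 0.7)/(39 + 51×0.27) = 0.153 mA, I_C = β·I_B = 7.67 mA.
Then V_CE = 9.4 − 7.67×1.5 − 7.83×0.27 = -4.23 V < 0.2 V — the active assumption fails.
Re-solve with V_CE = 0.2 V. KCL at the emitter: V_E/R_E = (V_BB−0.7−V_E)/R_B + (V_CC−0.2−V_E)/R_C, giving V_E = 1.44 V.
I_C = (V_CC − 0.2 − V_E)/R_C = (9.2 − 1.44)/1.5 = 5.17 mA.
Check: I_B = (8.1 − 1.44)/39 = 0.171 mA, and β·I_B = 8.54 mA > I_C, confirming saturation.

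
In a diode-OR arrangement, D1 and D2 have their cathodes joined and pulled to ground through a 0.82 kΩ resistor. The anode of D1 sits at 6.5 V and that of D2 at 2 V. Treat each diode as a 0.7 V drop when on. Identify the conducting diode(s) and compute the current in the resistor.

Assume both conduct. Then node N would need to be at both 6.5−0.7 = 5.8 V and 2−0.7 = 1.3 V, which is impossible.
Assume only D1 conducts: V_N = 6.5 − 0.7 = 5.8 V, so I_R = 5.8/0.82 = 7.07 mA.
Check D2: its anode-to-cathode voltage is 2 − 5.8 = -3.8 V < 0.7 V, so it is off. The assumption is consistent.

Only D1 conducts; I_R ≈ 7.1 mA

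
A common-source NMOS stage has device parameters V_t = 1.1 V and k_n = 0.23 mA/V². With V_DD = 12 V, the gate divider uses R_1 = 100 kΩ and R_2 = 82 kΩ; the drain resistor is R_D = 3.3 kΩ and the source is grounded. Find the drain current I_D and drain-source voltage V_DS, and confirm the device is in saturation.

V_G = V_DD·R_2/(R_1+R_2) = 12×82/182 = 5.41 V. With the source grounded, V_GS = V_G = 5.41 V.
Assume saturation: I_D = (k_n/2)(V_GS − V_t)² = (0.23/2)×(5.41 − 1.1)² = 0.115×4.31² = 2.13 mA.
V_DS = V_DD − I_D·R_D = 12 − 2.13×3.3 = 4.96 V.
Saturation requires V_DS ≥ V_GS − V_t = 4.31 V; 4.96 ≥ 4.31 ✓.

I_D ≈ 2.1 mA, V_DS ≈ 5 V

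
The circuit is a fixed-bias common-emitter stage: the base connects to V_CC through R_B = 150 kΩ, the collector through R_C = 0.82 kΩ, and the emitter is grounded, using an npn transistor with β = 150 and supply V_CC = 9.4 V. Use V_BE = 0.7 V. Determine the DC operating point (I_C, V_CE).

I_C ≈ 8.7 mA, V_CE ≈ 2.3 V

Base loop: V_CC = I_B·R_B + V_BE, so I_B = (9.4 − 0.7)/150 kΩ = 0.058 mA.
In the active region I_C = β·I_B = 150 × 0.058 = 8.7 mA.
Collector loop: V_CE = V_CC − I_C·R_C = 9.4 − 8.7×0.82 = 2.27 V.
Since V_CE = 2.27 V > V_CE(sat) ≈ 0.2 V, the transistor is in the active region as assumed.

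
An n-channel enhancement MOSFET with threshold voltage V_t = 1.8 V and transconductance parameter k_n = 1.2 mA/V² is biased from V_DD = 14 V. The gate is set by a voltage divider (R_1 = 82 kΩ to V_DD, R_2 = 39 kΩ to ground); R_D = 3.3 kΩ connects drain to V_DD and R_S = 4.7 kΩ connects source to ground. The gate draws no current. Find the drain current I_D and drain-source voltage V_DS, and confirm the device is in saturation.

V_G = V_DD·R_2/(R_1+R_2) = 14×39/121 = 4.51 V.
Assume saturation: I_D = (k_n/2)(V_GS − V_t)² with V_GS = V_G − I_D·R_S = 4.51 − 4.7·I_D.
Substituting gives 13.3·I_D² − 16.3·I_D + 4.41 = 0, with roots I_D = 0.403 or 0.827 mA.
The root I_D = 0.827 mA gives V_GS = 0.626 V ≤ V_t, so take I_D = 0.403 mA.
Then V_GS = 2.62 V and V_DS = V_DD − I_D(R_D+R_S) = 14 − 0.403×8 = 10.8 V.
Saturation requires V_DS ≥ V_GS − V_t = 0.819 V; 10.8 ≥ 0.819 ✓.

I_D ≈ 0.4 mA, V_DS ≈ 11 V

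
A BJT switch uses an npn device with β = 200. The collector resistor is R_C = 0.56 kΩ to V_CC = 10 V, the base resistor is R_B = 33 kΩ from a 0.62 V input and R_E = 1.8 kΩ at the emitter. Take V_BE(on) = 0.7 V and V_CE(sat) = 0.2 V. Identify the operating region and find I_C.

cutoff; I_C ≈ 0

V_BB = 0.62 V ≤ V_BE(on) = 0.7 V, so the base-emitter junction is not forward biased.
The transistor is in cutoff: I_B = I_C = 0.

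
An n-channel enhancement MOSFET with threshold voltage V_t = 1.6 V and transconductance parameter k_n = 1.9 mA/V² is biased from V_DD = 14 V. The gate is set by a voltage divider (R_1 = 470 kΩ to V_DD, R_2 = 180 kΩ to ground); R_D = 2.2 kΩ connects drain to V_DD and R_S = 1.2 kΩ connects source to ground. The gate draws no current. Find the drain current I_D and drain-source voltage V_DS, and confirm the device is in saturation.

V_G = V_DD·R_2/(R_1+R_2) = 14×180/650 = 3.88 V.
Assume saturation: I_D = (k_n/2)(V_GS − V_t)² with V_GS = V_G − I_D·R_S = 3.88 − 1.2·I_D.
Substituting gives 1.37·I_D² − 6.19·I_D + 4.93 = 0, with roots I_D = 1.03 or 3.5 mA.
The root I_D = 3.5 mA gives V_GS = -0.318 V ≤ V_t, so take I_D = 1.03 mA.
Then V_GS = 2.64 V and V_DS = V_DD − I_D(R_D+R_S) = 14 − 1.03×3.4 = 10.5 V.
Saturation requires V_DS ≥ V_GS − V_t = 1.04 V; 10.5 ≥ 1.04 ✓.

I_D ≈ 1 mA, V_DS ≈ 10 V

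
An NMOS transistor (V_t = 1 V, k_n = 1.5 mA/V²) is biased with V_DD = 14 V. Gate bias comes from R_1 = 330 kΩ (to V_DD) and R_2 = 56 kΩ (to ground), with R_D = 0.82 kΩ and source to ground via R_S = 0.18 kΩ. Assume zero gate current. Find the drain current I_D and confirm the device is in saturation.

V_G = V_DD·R_2/(R_1+R_2) = 14×56/386 = 2.03 V.
Assume saturation: I_D = (k_n/2)(V_GS − V_t)² with V_GS = V_G − I_D·R_S = 2.03 − 0.18·I_D.
Substituting gives 0.0243·I_D² − 1.28·I_D + 0.797 = 0, with roots I_D = 0.631 or 52 mA.
The root I_D = 52 mA gives V_GS = -7.32 V ≤ V_t, so take I_D = 0.631 mA.
Then V_GS = 1.92 V and V_DS = V_DD − I_D(R_D+R_S) = 14 − 0.631×1 = 13.4 V.
Saturation requires V_DS ≥ V_GS − V_t = 0.917 V; 13.4 ≥ 0.917 ✓.

I_D ≈ 0.63 mA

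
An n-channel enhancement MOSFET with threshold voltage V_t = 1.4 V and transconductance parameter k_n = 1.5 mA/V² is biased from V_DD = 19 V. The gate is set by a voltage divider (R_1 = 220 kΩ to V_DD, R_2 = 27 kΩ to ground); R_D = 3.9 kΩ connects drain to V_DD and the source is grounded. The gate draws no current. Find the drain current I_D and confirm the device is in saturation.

I_D ≈ 0.34 mA

V_G = V_DD·R_2/(R_1+R_2) = 19×27/247 = 2.08 V. With the source grounded, V_GS = V_G = 2.08 V.
Assume saturation: I_D = (k_n/2)(V_GS − V_t)² = (1.5/2)×(2.08 − 1.4)² = 0.75×0.677² = 0.344 mA.
V_DS = V_DD − I_D·R_D = 19 − 0.344×3.9 = 17.7 V.
Saturation requires V_DS ≥ V_GS − V_t = 0.677 V; 17.7 ≥ 0.677 ✓.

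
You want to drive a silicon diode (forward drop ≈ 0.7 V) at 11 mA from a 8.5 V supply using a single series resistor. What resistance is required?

The resistor drops V_S − V_D = 8.5 − 0.7 = 7.8 V at 11 mA.
R = 7.8 V / 11 mA = 0.709 kΩ.

R ≈ 0.71 kΩ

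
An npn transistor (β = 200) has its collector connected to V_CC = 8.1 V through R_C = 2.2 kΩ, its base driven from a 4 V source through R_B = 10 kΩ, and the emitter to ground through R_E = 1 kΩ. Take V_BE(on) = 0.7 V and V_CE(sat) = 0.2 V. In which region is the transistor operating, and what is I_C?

Assume active: I_B = (4 − 0.7)/(10 + 201×1) = 0.0156 mA, I_C = β·I_B = 3.13 mA.
Then V_CE = 8.1 − 3.13×2.2 − 3.14×1 = -1.93 V < 0.2 V — the active assumption fails.
Re-solve with V_CE = 0.2 V. KCL at the emitter: V_E/R_E = (V_BB−0.7−V_E)/R_B + (V_CC−0.2−V_E)/R_C, giving V_E = 2.52 V.
I_C = (V_CC − 0.2 − V_E)/R_C = (7.9 − 2.52)/2.2 = 2.44 mA.
Check: I_B = (3.3 − 2.52)/10 = 0.0778 mA, and β·I_B = 15.6 mA > I_C, confirming saturation.

saturation; I_C ≈ 2.4 mA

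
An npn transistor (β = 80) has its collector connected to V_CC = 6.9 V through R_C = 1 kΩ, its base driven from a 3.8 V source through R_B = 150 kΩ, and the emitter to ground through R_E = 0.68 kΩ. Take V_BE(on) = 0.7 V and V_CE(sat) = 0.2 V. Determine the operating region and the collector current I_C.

Assume active. Base-emitter loop: I_B = (V_BB − V_BE)/(R_B + (β+1)R_E) = (3.8 − 0.7)/(150 + 81×0.68) = 0.0151 mA.
I_C = β·I_B = 80×0.0151 = 1.21 mA.
V_CE = V_CC − I_C·R_C − I_E·R_E = 6.9 − 1.21×1 − 1.22×0.68 = 4.86 V > V_CE(sat), so the active-region assumption holds.

active; I_C ≈ 1.2 mA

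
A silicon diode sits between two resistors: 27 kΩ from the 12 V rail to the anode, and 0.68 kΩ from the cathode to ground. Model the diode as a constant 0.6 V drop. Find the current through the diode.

I ≈ 0.41 mA

The two resistors are in series with the diode, so KVL gives 12 = I·27 + 0.6 + I·0.68.
I = (12 − 0.6) / (27 + 0.68) kΩ = 11.4 / 27.7 = 0.412 mA.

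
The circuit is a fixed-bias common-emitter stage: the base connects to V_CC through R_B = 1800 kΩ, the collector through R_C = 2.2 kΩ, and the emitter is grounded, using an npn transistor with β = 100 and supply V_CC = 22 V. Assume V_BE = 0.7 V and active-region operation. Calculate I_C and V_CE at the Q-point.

Base loop: V_CC = I_B·R_B + V_BE, so I_B = (22 − 0.7)/1800 kΩ = 0.0118 mA.
In the active region I_C = β·I_B = 100 × 0.0118 = 1.18 mA.
Collector loop: V_CE = V_CC − I_C·R_C = 22 − 1.18×2.2 = 19.4 V.
Since V_CE = 19.4 V > V_CE(sat) ≈ 0.2 V, the transistor is in the active region as assumed.

I_C ≈ 1.2 mA, V_CE ≈ 19 V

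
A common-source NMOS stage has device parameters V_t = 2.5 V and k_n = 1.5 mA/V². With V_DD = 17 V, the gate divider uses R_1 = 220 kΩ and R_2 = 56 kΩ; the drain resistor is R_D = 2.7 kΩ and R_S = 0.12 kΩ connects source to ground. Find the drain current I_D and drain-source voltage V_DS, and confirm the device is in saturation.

I_D ≈ 0.58 mA, V_DS ≈ 15 V

V_G = V_DD·R_2/(R_1+R_2) = 17×56/276 = 3.45 V.
Assume saturation: I_D = (k_n/2)(V_GS − V_t)² with V_GS = V_G − I_D·R_S = 3.45 − 0.12·I_D.
Substituting gives 0.0108·I_D² − 1.17·I_D + 0.676 = 0, with roots I_D = 0.58 or 108 mA.
The root I_D = 108 mA gives V_GS = -9.49 V ≤ V_t, so take I_D = 0.58 mA.
Then V_GS = 3.38 V and V_DS = V_DD − I_D(R_D+R_S) = 17 − 0.58×2.82 = 15.4 V.
Saturation requires V_DS ≥ V_GS − V_t = 0.88 V; 15.4 ≥ 0.88 ✓.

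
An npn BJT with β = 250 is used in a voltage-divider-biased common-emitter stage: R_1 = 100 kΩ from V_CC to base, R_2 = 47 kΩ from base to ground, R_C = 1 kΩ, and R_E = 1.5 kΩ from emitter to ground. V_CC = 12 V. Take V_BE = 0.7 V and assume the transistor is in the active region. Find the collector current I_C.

Thevenize the base divider: V_Th = V_CC·R_2/(R_1+R_2) = 12×47/147 = 3.84 V, R_Th = R_1‖R_2 = 32 kΩ.
Base-emitter loop: V_Th = I_B·R_Th + V_BE + (β+1)I_B·R_E, so I_B = (3.84 − 0.7) / (32 + 251×1.5) = 0.00768 mA.
I_C = β·I_B = 250×0.00768 = 1.92 mA, and I_E = (β+1)I_B = 1.93 mA.
V_CE = V_CC − I_C·R_C − I_E·R_E = 12 − 1.92×1 − 1.93×1.5 = 7.19 V.
V_CE = 7.19 V > 0.2 V confirms active-region operation.

I_C ≈ 1.9 mA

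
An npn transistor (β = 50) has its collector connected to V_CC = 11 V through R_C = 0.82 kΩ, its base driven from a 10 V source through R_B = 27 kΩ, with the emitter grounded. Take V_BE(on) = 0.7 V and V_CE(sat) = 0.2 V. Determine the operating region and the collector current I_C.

saturation; I_C ≈ 13 mA

Assume active: I_B = (10 − 0.7)/27 = 0.344 mA, giving I_C = β·I_B = 17.2 mA.
But then V_CE = 11 − 17.2×0.82 = -3.12 V < V_CE(sat) = 0.2 V — impossible in the active region.
So the transistor is saturated. With V_CE = 0.2 V, I_C = (V_CC − 0.2)/R_C = 10.8/0.82 = 13.2 mA.
Check: β·I_B = 17.2 mA > I_C = 13.2 mA, confirming saturation.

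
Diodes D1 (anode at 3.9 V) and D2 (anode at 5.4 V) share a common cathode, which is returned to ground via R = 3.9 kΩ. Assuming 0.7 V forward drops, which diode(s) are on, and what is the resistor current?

Only D2 conducts; I_R ≈ 1.2 mA

Assume both conduct. Then node N would need to be at both 3.9−0.7 = 3.2 V and 5.4−0.7 = 4.7 V, which is impossible.
Assume only D2 conducts: V_N = 5.4 − 0.7 = 4.7 V, so I_R = 4.7/3.9 = 1.21 mA.
Check D1: its anode-to-cathode voltage is 3.9 − 4.7 = -0.8 V < 0.7 V, so it is off. The assumption is consistent.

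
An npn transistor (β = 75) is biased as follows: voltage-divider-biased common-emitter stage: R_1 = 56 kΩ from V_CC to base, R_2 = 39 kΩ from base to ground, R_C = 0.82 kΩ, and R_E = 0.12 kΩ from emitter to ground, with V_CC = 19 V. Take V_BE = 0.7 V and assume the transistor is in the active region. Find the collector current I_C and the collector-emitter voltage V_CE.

Thevenize the base divider: V_Th = V_CC·R_2/(R_1+R_2) = 19×39/95 = 7.8 V, R_Th = R_1‖R_2 = 23 kΩ.
Base-emitter loop: V_Th = I_B·R_Th + V_BE + (β+1)I_B·R_E, so I_B = (7.8 − 0.7) / (23 + 76×0.12) = 0.221 mA.
I_C = β·I_B = 75×0.221 = 16.6 mA, and I_E = (β+1)I_B = 16.8 mA.
V_CE = V_CC − I_C·R_C − I_E·R_E = 19 − 16.6×0.82 − 16.8×0.12 = 3.38 V.
V_CE = 3.38 V > 0.2 V confirms active-region operation.

I_C ≈ 17 mA, V_CE ≈ 3.4 V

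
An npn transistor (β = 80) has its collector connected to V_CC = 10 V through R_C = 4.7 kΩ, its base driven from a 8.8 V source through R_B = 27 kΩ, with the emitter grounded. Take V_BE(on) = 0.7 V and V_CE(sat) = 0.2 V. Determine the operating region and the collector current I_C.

Assume active: I_B = (8.8 − 0.7)/27 = 0.3 mA, giving I_C = β·I_B = 24 mA.
But then V_CE = 10 − 24×4.7 = -103 V < V_CE(sat) = 0.2 V — impossible in the active region.
So the transistor is saturated. With V_CE = 0.2 V, I_C = (V_CC − 0.2)/R_C = 9.8/4.7 = 2.09 mA.
Check: β·I_B = 24 mA > I_C = 2.09 mA, confirming saturation.

saturation; I_C ≈ 2.1 mA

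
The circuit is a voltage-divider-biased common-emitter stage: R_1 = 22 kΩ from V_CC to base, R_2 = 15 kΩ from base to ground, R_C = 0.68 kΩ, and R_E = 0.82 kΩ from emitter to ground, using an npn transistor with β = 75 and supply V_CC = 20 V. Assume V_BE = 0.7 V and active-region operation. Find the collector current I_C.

I_C ≈ 7.8 mA

Thevenize the base divider: V_Th = V_CC·R_2/(R_1+R_2) = 20×15/37 = 8.11 V, R_Th = R_1‖R_2 = 8.92 kΩ.
Base-emitter loop: V_Th = I_B·R_Th + V_BE + (β+1)I_B·R_E, so I_B = (8.11 − 0.7) / (8.92 + 76×0.82) = 0.104 mA.
I_C = β·I_B = 75×0.104 = 7.8 mA, and I_E = (β+1)I_B = 7.9 mA.
V_CE = V_CC − I_C·R_C − I_E·R_E = 20 − 7.8×0.68 − 7.9×0.82 = 8.22 V.
V_CE = 8.22 V > 0.2 V confirms active-region operation.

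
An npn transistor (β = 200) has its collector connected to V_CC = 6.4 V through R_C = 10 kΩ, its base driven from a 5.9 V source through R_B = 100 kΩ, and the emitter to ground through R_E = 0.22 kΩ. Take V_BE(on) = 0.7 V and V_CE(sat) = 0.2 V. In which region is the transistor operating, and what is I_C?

Assume active: I_B = (5.9 − 0.7)/(100 + 201×0.22) = 0.0361 mA, I_C = β·I_B = 7.21 mA.
Then V_CE = 6.4 − 7.21×10 − 7.25×0.22 = -67.3 V < 0.2 V — the active assumption fails.
Re-solve with V_CE = 0.2 V. KCL at the emitter: V_E/R_E = (V_BB−0.7−V_E)/R_B + (V_CC−0.2−V_E)/R_C, giving V_E = 0.144 V.
I_C = (V_CC − 0.2 − V_E)/R_C = (6.2 − 0.144)/10 = 0.606 mA.
Check: I_B = (5.2 − 0.144)/100 = 0.0506 mA, and β·I_B = 10.1 mA > I_C, confirming saturation.

saturation; I_C ≈ 0.61 mA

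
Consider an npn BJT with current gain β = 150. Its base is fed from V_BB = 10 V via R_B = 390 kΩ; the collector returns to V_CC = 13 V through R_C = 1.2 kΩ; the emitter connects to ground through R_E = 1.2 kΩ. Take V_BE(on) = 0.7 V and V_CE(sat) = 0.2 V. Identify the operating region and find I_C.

active; I_C ≈ 2.4 mA

Assume active. Base-emitter loop: I_B = (V_BB − V_BE)/(R_B + (β+1)R_E) = (10 − 0.7)/(390 + 151×1.2) = 0.0163 mA.
I_C = β·I_B = 150×0.0163 = 2.44 mA.
V_CE = V_CC − I_C·R_C − I_E·R_E = 13 − 2.44×1.2 − 2.46×1.2 = 7.12 V > V_CE(sat), so the active-region assumption holds.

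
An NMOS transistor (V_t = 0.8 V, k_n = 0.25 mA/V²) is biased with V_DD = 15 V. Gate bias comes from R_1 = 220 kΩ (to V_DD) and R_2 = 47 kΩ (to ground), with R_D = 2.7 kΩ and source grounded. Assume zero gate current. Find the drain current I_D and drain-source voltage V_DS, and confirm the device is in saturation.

I_D ≈ 0.42 mA, V_DS ≈ 14 V

V_G = V_DD·R_2/(R_1+R_2) = 15×47/267 = 2.64 V. With the source grounded, V_GS = V_G = 2.64 V.
Assume saturation: I_D = (k_n/2)(V_GS − V_t)² = (0.25/2)×(2.64 − 0.8)² = 0.125×1.84² = 0.423 mA.
V_DS = V_DD − I_D·R_D = 15 − 0.423×2.7 = 13.9 V.
Saturation requires V_DS ≥ V_GS − V_t = 1.84 V; 13.9 ≥ 1.84 ✓.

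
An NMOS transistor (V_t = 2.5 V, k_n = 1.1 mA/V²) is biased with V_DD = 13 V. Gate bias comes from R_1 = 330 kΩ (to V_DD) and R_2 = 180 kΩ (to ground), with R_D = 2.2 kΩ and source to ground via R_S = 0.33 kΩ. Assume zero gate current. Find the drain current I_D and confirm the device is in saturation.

I_D ≈ 1.4 mA

V_G = V_DD·R_2/(R_1+R_2) = 13×180/510 = 4.59 V.
Assume saturation: I_D = (k_n/2)(V_GS − V_t)² with V_GS = V_G − I_D·R_S = 4.59 − 0.33·I_D.
Substituting gives 0.0599·I_D² − 1.76·I_D + 2.4 = 0, with roots I_D = 1.43 or 27.9 mA.
The root I_D = 27.9 mA gives V_GS = -4.62 V ≤ V_t, so take I_D = 1.43 mA.
Then V_GS = 4.11 V and V_DS = V_DD − I_D(R_D+R_S) = 13 − 1.43×2.53 = 9.37 V.
Saturation requires V_DS ≥ V_GS − V_t = 1.61 V; 9.37 ≥ 1.61 ✓.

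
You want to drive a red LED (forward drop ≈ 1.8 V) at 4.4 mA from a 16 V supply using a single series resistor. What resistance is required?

The resistor drops V_S − V_D = 16 − 1.8 = 14.2 V at 4.4 mA.
R = 14.2 V / 4.4 mA = 3.23 kΩ.

R ≈ 3.2 kΩ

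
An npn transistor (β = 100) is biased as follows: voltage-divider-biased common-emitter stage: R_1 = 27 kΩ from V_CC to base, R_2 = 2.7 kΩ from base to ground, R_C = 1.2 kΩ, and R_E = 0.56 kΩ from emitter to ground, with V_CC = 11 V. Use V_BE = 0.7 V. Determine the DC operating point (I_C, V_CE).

Thevenize the base divider: V_Th = V_CC·R_2/(R_1+R_2) = 11×2.7/29.7 = 1 V, R_Th = R_1‖R_2 = 2.45 kΩ.
Base-emitter loop: V_Th = I_B·R_Th + V_BE + (β+1)I_B·R_E, so I_B = (1 − 0.7) / (2.45 + 101×0.56) = 0.00508 mA.
I_C = β·I_B = 100×0.00508 = 0.508 mA, and I_E = (β+1)I_B = 0.513 mA.
V_CE = V_CC − I_C·R_C − I_E·R_E = 11 − 0.508×1.2 − 0.513×0.56 = 10.1 V.
V_CE = 10.1 V > 0.2 V confirms active-region operation.

I_C ≈ 0.51 mA, V_CE ≈ 10 V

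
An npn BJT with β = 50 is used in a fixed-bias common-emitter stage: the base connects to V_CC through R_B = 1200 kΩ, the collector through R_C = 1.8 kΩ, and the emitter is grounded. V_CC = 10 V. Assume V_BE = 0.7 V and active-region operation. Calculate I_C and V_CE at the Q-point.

Base loop: V_CC = I_B·R_B + V_BE, so I_B = (10 − 0.7)/1200 kΩ = 0.00775 mA.
In the active region I_C = β·I_B = 50 × 0.00775 = 0.388 mA.
Collector loop: V_CE = V_CC − I_C·R_C = 10 − 0.388×1.8 = 9.3 V.
Since V_CE = 9.3 V > V_CE(sat) ≈ 0.2 V, the transistor is in the active region as assumed.

I_C ≈ 0.39 mA, V_CE ≈ 9.3 V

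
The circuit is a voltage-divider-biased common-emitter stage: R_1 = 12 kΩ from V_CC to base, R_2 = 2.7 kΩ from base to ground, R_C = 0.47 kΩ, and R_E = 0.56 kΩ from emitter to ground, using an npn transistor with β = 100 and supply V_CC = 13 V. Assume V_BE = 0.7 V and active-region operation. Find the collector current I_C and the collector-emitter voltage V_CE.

Thevenize the base divider: V_Th = V_CC·R_2/(R_1+R_2) = 13×2.7/14.7 = 2.39 V, R_Th = R_1‖R_2 = 2.2 kΩ.
Base-emitter loop: V_Th = I_B·R_Th + V_BE + (β+1)I_B·R_E, so I_B = (2.39 − 0.7) / (2.2 + 101×0.56) = 0.0287 mA.
I_C = β·I_B = 100×0.0287 = 2.87 mA, and I_E = (β+1)I_B = 2.9 mA.
V_CE = V_CC − I_C·R_C − I_E·R_E = 13 − 2.87×0.47 − 2.9×0.56 = 10 V.
V_CE = 10 V > 0.2 V confirms active-region operation.

I_C ≈ 2.9 mA, V_CE ≈ 10 V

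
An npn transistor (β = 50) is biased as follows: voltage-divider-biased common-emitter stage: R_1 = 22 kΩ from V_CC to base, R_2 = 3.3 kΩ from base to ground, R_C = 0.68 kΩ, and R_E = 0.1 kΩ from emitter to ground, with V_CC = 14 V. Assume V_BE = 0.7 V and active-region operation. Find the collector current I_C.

I_C ≈ 7.1 mA

Thevenize the base divider: V_Th = V_CC·R_2/(R_1+R_2) = 14×3.3/25.3 = 1.83 V, R_Th = R_1‖R_2 = 2.87 kΩ.
Base-emitter loop: V_Th = I_B·R_Th + V_BE + (β+1)I_B·R_E, so I_B = (1.83 − 0.7) / (2.87 + 51×0.1) = 0.141 mA.
I_C = β·I_B = 50×0.141 = 7.06 mA, and I_E = (β+1)I_B = 7.21 mA.
V_CE = V_CC − I_C·R_C − I_E·R_E = 14 − 7.06×0.68 − 7.21×0.1 = 8.48 V.
V_CE = 8.48 V > 0.2 V confirms active-region operation.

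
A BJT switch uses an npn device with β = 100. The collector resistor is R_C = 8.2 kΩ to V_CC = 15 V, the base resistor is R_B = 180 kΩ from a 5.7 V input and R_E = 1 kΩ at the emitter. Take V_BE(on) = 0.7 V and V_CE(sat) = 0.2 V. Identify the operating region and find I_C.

saturation; I_C ≈ 1.6 mA

Assume active: I_B = (5.7 − 0.7)/(180 + 101×1) = 0.0178 mA, I_C = β·I_B = 1.78 mA.
Then V_CE = 15 − 1.78×8.2 − 1.8×1 = -1.39 V < 0.2 V — the active assumption fails.
Re-solve with V_CE = 0.2 V. KCL at the emitter: V_E/R_E = (V_BB−0.7−V_E)/R_B + (V_CC−0.2−V_E)/R_C, giving V_E = 1.63 V.
I_C = (V_CC − 0.2 − V_E)/R_C = (14.8 − 1.63)/8.2 = 1.61 mA.
Check: I_B = (5 − 1.63)/180 = 0.0187 mA, and β·I_B = 1.87 mA > I_C, confirming saturation.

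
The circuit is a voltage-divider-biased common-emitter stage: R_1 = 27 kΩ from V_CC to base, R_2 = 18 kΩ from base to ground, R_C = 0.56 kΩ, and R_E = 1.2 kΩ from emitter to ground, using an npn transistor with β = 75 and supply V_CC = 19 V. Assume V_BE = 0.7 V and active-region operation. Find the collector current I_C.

I_C ≈ 5.1 mA

Thevenize the base divider: V_Th = V_CC·R_2/(R_1+R_2) = 19×18/45 = 7.6 V, R_Th = R_1‖R_2 = 10.8 kΩ.
Base-emitter loop: V_Th = I_B·R_Th + V_BE + (β+1)I_B·R_E, so I_B = (7.6 − 0.7) / (10.8 + 76×1.2) = 0.0676 mA.
I_C = β·I_B = 75×0.0676 = 5.07 mA, and I_E = (β+1)I_B = 5.14 mA.
V_CE = V_CC − I_C·R_C − I_E·R_E = 19 − 5.07×0.56 − 5.14×1.2 = 9.99 V.
V_CE = 9.99 V > 0.2 V confirms active-region operation.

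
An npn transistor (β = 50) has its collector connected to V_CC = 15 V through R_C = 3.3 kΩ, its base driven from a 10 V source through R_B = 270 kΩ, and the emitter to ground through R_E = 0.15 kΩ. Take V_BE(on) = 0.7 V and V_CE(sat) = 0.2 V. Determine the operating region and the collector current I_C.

active; I_C ≈ 1.7 mA

Assume active. Base-emitter loop: I_B = (V_BB − V_BE)/(R_B + (β+1)R_E) = (10 − 0.7)/(270 + 51×0.15) = 0.0335 mA.
I_C = β·I_B = 50×0.0335 = 1.67 mA.
V_CE = V_CC − I_C·R_C − I_E·R_E = 15 − 1.67×3.3 − 1.71×0.15 = 9.22 V > V_CE(sat), so the active-region assumption holds.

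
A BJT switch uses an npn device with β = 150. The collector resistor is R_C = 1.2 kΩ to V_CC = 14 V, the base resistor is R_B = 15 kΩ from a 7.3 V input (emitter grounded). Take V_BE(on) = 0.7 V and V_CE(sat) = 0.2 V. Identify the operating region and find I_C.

Assume active: I_B = (7.3 − 0.7)/15 = 0.44 mA, giving I_C = β·I_B = 66 mA.
But then V_CE = 14 − 66×1.2 = -65.2 V < V_CE(sat) = 0.2 V — impossible in the active region.
So the transistor is saturated. With V_CE = 0.2 V, I_C = (V_CC − 0.2)/R_C = 13.8/1.2 = 11.5 mA.
Check: β·I_B = 66 mA > I_C = 11.5 mA, confirming saturation.

saturation; I_C ≈ 12 mA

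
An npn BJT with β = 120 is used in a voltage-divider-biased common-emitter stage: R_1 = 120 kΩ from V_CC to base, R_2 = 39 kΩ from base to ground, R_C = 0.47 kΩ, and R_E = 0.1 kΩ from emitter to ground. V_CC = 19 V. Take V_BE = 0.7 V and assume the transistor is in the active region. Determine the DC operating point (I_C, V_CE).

Thevenize the base divider: V_Th = V_CC·R_2/(R_1+R_2) = 19×39/159 = 4.66 V, R_Th = R_1‖R_2 = 29.4 kΩ.
Base-emitter loop: V_Th = I_B·R_Th + V_BE + (β+1)I_B·R_E, so I_B = (4.66 − 0.7) / (29.4 + 121×0.1) = 0.0954 mA.
I_C = β·I_B = 120×0.0954 = 11.4 mA, and I_E = (β+1)I_B = 11.5 mA.
V_CE = V_CC − I_C·R_C − I_E·R_E = 19 − 11.4×0.47 − 11.5×0.1 = 12.5 V.
V_CE = 12.5 V > 0.2 V confirms active-region operation.

I_C ≈ 11 mA, V_CE ≈ 12 V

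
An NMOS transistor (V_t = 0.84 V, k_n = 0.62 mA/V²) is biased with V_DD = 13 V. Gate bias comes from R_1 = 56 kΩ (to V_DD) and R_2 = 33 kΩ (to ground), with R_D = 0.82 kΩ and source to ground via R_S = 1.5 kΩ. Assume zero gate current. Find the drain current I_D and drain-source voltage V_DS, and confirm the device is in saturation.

V_G = V_DD·R_2/(R_1+R_2) = 13×33/89 = 4.82 V.
Assume saturation: I_D = (k_n/2)(V_GS − V_t)² with V_GS = V_G − I_D·R_S = 4.82 − 1.5·I_D.
Substituting gives 0.698·I_D² − 4.7·I_D + 4.91 = 0, with roots I_D = 1.29 or 5.45 mA.
The root I_D = 5.45 mA gives V_GS = -3.35 V ≤ V_t, so take I_D = 1.29 mA.
Then V_GS = 2.88 V and V_DS = V_DD − I_D(R_D+R_S) = 13 − 1.29×2.32 = 10 V.
Saturation requires V_DS ≥ V_GS − V_t = 2.04 V; 10 ≥ 2.04 ✓.

I_D ≈ 1.3 mA, V_DS ≈ 10 V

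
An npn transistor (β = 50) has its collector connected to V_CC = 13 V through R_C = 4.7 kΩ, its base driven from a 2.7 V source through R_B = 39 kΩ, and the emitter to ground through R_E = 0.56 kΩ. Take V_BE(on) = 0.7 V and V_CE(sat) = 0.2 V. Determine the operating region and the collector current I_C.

active; I_C ≈ 1.5 mA

Assume active. Base-emitter loop: I_B = (V_BB − V_BE)/(R_B + (β+1)R_E) = (2.7 − 0.7)/(39 + 51×0.56) = 0.0296 mA.
I_C = β·I_B = 50×0.0296 = 1.48 mA.
V_CE = V_CC − I_C·R_C − I_E·R_E = 13 − 1.48×4.7 − 1.51×0.56 = 5.2 V > V_CE(sat), so the active-region assumption holds.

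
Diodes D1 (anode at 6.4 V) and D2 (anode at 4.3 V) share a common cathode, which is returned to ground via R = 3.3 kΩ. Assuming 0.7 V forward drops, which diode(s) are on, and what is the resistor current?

Assume both conduct. Then node N would need to be at both 6.4−0.7 = 5.7 V and 4.3−0.7 = 3.6 V, which is impossible.
Assume only D1 conducts: V_N = 6.4 − 0.7 = 5.7 V, so I_R = 5.7/3.3 = 1.73 mA.
Check D2: its anode-to-cathode voltage is 4.3 − 5.7 = -1.4 V < 0.7 V, so it is off. The assumption is consistent.

Only D1 conducts; I_R ≈ 1.7 mA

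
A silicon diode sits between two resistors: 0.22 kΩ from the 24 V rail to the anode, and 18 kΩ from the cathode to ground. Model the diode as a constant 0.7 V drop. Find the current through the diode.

I ≈ 1.3 mA

The two resistors are in series with the diode, so KVL gives 24 = I·0.22 + 0.7 + I·18.
I = (24 − 0.7) / (0.22 + 18) kΩ = 23.3 / 18.2 = 1.28 mA.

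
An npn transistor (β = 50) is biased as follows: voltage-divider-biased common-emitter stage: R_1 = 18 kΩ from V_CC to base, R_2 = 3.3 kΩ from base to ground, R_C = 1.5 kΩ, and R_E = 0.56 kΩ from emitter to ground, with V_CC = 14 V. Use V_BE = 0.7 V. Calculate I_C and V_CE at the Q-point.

Thevenize the base divider: V_Th = V_CC·R_2/(R_1+R_2) = 14×3.3/21.3 = 2.17 V, R_Th = R_1‖R_2 = 2.79 kΩ.
Base-emitter loop: V_Th = I_B·R_Th + V_BE + (β+1)I_B·R_E, so I_B = (2.17 − 0.7) / (2.79 + 51×0.56) = 0.0469 mA.
I_C = β·I_B = 50×0.0469 = 2.34 mA, and I_E = (β+1)I_B = 2.39 mA.
V_CE = V_CC − I_C·R_C − I_E·R_E = 14 − 2.34×1.5 − 2.39×0.56 = 9.15 V.
V_CE = 9.15 V > 0.2 V confirms active-region operation.

I_C ≈ 2.3 mA, V_CE ≈ 9.1 V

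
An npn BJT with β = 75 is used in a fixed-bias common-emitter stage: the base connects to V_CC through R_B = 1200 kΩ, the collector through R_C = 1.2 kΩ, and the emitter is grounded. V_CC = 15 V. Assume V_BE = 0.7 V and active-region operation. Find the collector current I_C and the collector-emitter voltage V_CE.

Base loop: V_CC = I_B·R_B + V_BE, so I_B = (15 − 0.7)/1200 kΩ = 0.0119 mA.
In the active region I_C = β·I_B = 75 × 0.0119 = 0.894 mA.
Collector loop: V_CE = V_CC − I_C·R_C = 15 − 0.894×1.2 = 13.9 V.
Since V_CE = 13.9 V > V_CE(sat) ≈ 0.2 V, the transistor is in the active region as assumed.

I_C ≈ 0.89 mA, V_CE ≈ 14 V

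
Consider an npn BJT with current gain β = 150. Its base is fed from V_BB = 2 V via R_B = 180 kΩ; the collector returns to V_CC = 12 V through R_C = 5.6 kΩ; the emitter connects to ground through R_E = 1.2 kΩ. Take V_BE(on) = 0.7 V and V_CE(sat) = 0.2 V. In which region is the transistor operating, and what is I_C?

active; I_C ≈ 0.54 mA

Assume active. Base-emitter loop: I_B = (V_BB − V_BE)/(R_B + (β+1)R_E) = (2 − 0.7)/(180 + 151×1.2) = 0.0036 mA.
I_C = β·I_B = 150×0.0036 = 0.54 mA.
V_CE = V_CC − I_C·R_C − I_E·R_E = 12 − 0.54×5.6 − 0.543×1.2 = 8.32 V > V_CE(sat), so the active-region assumption holds.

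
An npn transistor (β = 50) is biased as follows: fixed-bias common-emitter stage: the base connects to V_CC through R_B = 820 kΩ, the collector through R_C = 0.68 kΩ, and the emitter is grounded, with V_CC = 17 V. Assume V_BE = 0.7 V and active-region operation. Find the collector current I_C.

I_C ≈ 0.99 mA

Base loop: V_CC = I_B·R_B + V_BE, so I_B = (17 − 0.7)/820 kΩ = 0.0199 mA.
In the active region I_C = β·I_B = 50 × 0.0199 = 0.994 mA.
Collector loop: V_CE = V_CC − I_C·R_C = 17 − 0.994×0.68 = 16.3 V.
Since V_CE = 16.3 V > V_CE(sat) ≈ 0.2 V, the transistor is in the active region as assumed.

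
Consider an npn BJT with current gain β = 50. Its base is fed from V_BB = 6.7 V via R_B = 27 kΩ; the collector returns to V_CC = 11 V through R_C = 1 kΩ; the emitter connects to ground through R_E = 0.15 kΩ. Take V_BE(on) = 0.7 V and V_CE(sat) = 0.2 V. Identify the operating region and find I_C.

active; I_C ≈ 8.7 mA

Assume active. Base-emitter loop: I_B = (V_BB − V_BE)/(R_B + (β+1)R_E) = (6.7 − 0.7)/(27 + 51×0.15) = 0.173 mA.
I_C = β·I_B = 50×0.173 = 8.66 mA.
V_CE = V_CC − I_C·R_C − I_E·R_E = 11 − 8.66×1 − 8.83×0.15 = 1.02 V > V_CE(sat), so the active-region assumption holds.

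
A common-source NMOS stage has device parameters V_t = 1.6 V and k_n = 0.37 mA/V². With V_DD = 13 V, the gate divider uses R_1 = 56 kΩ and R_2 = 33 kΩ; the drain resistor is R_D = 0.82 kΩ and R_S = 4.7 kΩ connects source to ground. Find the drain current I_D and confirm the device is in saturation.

V_G = V_DD·R_2/(R_1+R_2) = 13×33/89 = 4.82 V.
Assume saturation: I_D = (k_n/2)(V_GS − V_t)² with V_GS = V_G − I_D·R_S = 4.82 − 4.7·I_D.
Substituting gives 4.09·I_D² − 6.6·I_D + 1.92 = 0, with roots I_D = 0.38 or 1.23 mA.
The root I_D = 1.23 mA gives V_GS = -0.984 V ≤ V_t, so take I_D = 0.38 mA.
Then V_GS = 3.03 V and V_DS = V_DD − I_D(R_D+R_S) = 13 − 0.38×5.52 = 10.9 V.
Saturation requires V_DS ≥ V_GS − V_t = 1.43 V; 10.9 ≥ 1.43 ✓.

I_D ≈ 0.38 mA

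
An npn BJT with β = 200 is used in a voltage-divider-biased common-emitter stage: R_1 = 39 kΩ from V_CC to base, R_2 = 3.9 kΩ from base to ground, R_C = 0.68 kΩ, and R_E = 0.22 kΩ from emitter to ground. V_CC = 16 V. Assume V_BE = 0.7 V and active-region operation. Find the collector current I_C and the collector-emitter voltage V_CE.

I_C ≈ 3.2 mA, V_CE ≈ 13 V

Thevenize the base divider: V_Th = V_CC·R_2/(R_1+R_2) = 16×3.9/42.9 = 1.45 V, R_Th = R_1‖R_2 = 3.55 kΩ.
Base-emitter loop: V_Th = I_B·R_Th + V_BE + (β+1)I_B·R_E, so I_B = (1.45 − 0.7) / (3.55 + 201×0.22) = 0.0158 mA.
I_C = β·I_B = 200×0.0158 = 3.16 mA, and I_E = (β+1)I_B = 3.18 mA.
V_CE = V_CC − I_C·R_C − I_E·R_E = 16 − 3.16×0.68 − 3.18×0.22 = 13.2 V.
V_CE = 13.2 V > 0.2 V confirms active-region operation.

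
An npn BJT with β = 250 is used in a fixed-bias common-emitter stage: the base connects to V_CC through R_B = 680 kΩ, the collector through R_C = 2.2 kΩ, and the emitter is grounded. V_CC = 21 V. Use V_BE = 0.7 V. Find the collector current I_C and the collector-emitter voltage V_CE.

I_C ≈ 7.5 mA, V_CE ≈ 4.6 V

Base loop: V_CC = I_B·R_B + V_BE, so I_B = (21 − 0.7)/680 kΩ = 0.0299 mA.
In the active region I_C = β·I_B = 250 × 0.0299 = 7.46 mA.
Collector loop: V_CE = V_CC − I_C·R_C = 21 − 7.46×2.2 = 4.58 V.
Since V_CE = 4.58 V > V_CE(sat) ≈ 0.2 V, the transistor is in the active region as assumed.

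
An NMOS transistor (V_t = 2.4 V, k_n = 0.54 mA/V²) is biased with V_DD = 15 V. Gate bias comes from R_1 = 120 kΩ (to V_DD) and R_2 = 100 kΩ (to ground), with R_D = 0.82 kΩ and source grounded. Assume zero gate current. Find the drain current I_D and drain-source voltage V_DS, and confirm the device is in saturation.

I_D ≈ 5.3 mA, V_DS ≈ 11 V

V_G = V_DD·R_2/(R_1+R_2) = 15×100/220 = 6.82 V. With the source grounded, V_GS = V_G = 6.82 V.
Assume saturation: I_D = (k_n/2)(V_GS − V_t)² = (0.54/2)×(6.82 − 2.4)² = 0.27×4.42² = 5.27 mA.
V_DS = V_DD − I_D·R_D = 15 − 5.27×0.82 = 10.7 V.
Saturation requires V_DS ≥ V_GS − V_t = 4.42 V; 10.7 ≥ 4.42 ✓.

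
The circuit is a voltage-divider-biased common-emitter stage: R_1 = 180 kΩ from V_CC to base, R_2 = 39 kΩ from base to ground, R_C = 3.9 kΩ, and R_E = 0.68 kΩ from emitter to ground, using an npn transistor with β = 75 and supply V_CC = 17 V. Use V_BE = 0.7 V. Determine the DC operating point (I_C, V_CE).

Thevenize the base divider: V_Th = V_CC·R_2/(R_1+R_2) = 17×39/219 = 3.03 V, R_Th = R_1‖R_2 = 32.1 kΩ.
Base-emitter loop: V_Th = I_B·R_Th + V_BE + (β+1)I_B·R_E, so I_B = (3.03 − 0.7) / (32.1 + 76×0.68) = 0.0278 mA.
I_C = β·I_B = 75×0.0278 = 2.08 mA, and I_E = (β+1)I_B = 2.11 mA.
V_CE = V_CC − I_C·R_C − I_E·R_E = 17 − 2.08×3.9 − 2.11×0.68 = 7.43 V.
V_CE = 7.43 V > 0.2 V confirms active-region operation.

I_C ≈ 2.1 mA, V_CE ≈ 7.4 V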